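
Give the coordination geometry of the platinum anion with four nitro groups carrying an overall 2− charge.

square planar

Ligand charges: each nitro (N-bound nitrite) is −1. With an overall charge of −2 the platinum centre must be in the +2 oxidation state.
Group 10 minus oxidation state 2 gives a d⁸ configuration.
Coordination number: 4.
A 5d d⁸ ion has a large crystal-field splitting; square planar leaves the high-energy d_{x²−y²} orbital empty and maximises CFSE.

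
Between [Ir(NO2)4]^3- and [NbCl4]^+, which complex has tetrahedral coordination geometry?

[NbCl4]^+

For [Ir(NO2)4]^3-: Each nitro (N-bound nitrite) is −1; balancing the −3 overall charge requires Ir(I). Iridium is a group-9 element; Ir(I) is therefore d⁸. A 5d d⁸ ion has a large crystal-field splitting; square planar leaves the high-energy d_{x²−y²} orbital empty and maximises CFSE. → square planar.
For [NbCl4]^+: Summing ligand charges against the +1 overall charge gives an oxidation state of +5 for niobium. Nb sits in group 5, so the d-electron count is 5 − 5 = 0. A d⁰ ion has no crystal-field stabilisation preference between square planar and tetrahedral, so four ligands adopt the sterically favoured tetrahedral geometry. → tetrahedral.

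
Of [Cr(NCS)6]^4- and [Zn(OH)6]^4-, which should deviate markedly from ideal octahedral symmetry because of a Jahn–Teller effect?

[Cr(NCS)6]^4-: Summing ligand charges against the −4 overall charge gives an oxidation state of +2 for chromium. Group 6 minus oxidation state 2 gives a d⁴ configuration. Isothiocyanate is a weak-field ligand for a first-row metal, so the complex is high-spin. The t₂g³e_g¹ (high-spin) configuration has an unevenly filled e_g set; the Jahn–Teller theorem predicts a tetragonal distortion (typically axial elongation) to lift the degeneracy.
[Zn(OH)6]^4-: Ligand charges: each hydroxide is −1. With an overall charge of −4 the zinc centre must be in the +2 oxidation state. Group 12 minus oxidation state 2 gives a d¹⁰ configuration. The d¹⁰ configuration leaves the e_g set evenly filled (or empty) — no strong Jahn–Teller driving force.

[Cr(NCS)6]^4-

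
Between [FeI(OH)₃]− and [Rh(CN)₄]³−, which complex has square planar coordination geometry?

[Rh(CN)₄]³−

For [FeI(OH)₃]−: Ligand charges: each iodide is −1; each hydroxide is −1. With an overall charge of −1 the iron centre must be in the +3 oxidation state. Fe sits in group 8, so the d-electron count is 8 − 3 = 5. A high-spin d⁵ ion has zero CFSE in either geometry, so four ligands adopt the sterically favoured tetrahedral geometry. → tetrahedral.
For [Rh(CN)₄]³−: Summing ligand charges against the −3 overall charge gives an oxidation state of +1 for rhodium. Group 9 minus oxidation state 1 gives a d⁸ configuration. A 4d d⁸ ion has a large crystal-field splitting; square planar leaves the high-energy d_{x²−y²} orbital empty and maximises CFSE. → square planar.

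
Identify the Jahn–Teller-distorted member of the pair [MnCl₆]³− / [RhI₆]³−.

[MnCl₆]³−

[MnCl₆]³−: Summing ligand charges against the −3 overall charge gives an oxidation state of +3 for manganese. Group 7 minus oxidation state 3 gives a d⁴ configuration. Chloride is a weak-field ligand for a first-row metal, so the complex is high-spin. The t₂g³e_g¹ (high-spin) configuration has an unevenly filled e_g set; the Jahn–Teller theorem predicts a tetragonal distortion (typically axial elongation) to lift the degeneracy.
[RhI₆]³−: Summing ligand charges against the −3 overall charge gives an oxidation state of +3 for rhodium. Group 9 minus oxidation state 3 gives a d⁶ configuration. A 4d ion has a large Δₒ and is invariably low-spin. The d⁶ configuration leaves the e_g set evenly filled (or empty) — no strong Jahn–Teller driving force.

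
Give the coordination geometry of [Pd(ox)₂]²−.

square planar

Each oxalate is −2; balancing the −2 overall charge requires Pd(II).
Palladium is a group-10 element; Pd(II) is therefore d⁸.
Counting donor atoms: 2×oxalate (bidentate) → 4 donors. Coordination number = 4.
A 4d d⁸ ion has a large crystal-field splitting; square planar leaves the high-energy d_{x²−y²} orbital empty and maximises CFSE.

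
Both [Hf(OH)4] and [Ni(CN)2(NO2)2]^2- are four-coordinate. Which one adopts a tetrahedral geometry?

[Hf(OH)4]

For [Hf(OH)4]: Each hydroxide is −1; balancing the 0 overall charge requires Hf(IV). Group 4 minus oxidation state 4 gives a d⁰ configuration. A d⁰ ion has no crystal-field stabilisation preference between square planar and tetrahedral, so four ligands adopt the sterically favoured tetrahedral geometry. → tetrahedral.
For [Ni(CN)2(NO2)2]^2-: Each cyanide is −1; each nitro (N-bound nitrite) is −1; balancing the −2 overall charge requires Ni(II). Group 10 minus oxidation state 2 gives a d⁸ configuration. Cyanide and nitro (N-bound nitrite) are strong-field ligands (high in the spectrochemical series). A 3d d⁸ ion with strong-field ligands gains enough CFSE to favour square planar over tetrahedral. → square planar.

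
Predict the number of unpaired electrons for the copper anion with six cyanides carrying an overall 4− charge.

Ligand charges: each cyanide is −1. With an overall charge of −4 the copper centre must be in the +2 oxidation state.
Copper is a group-11 element; Cu(II) is therefore d⁹.
In an octahedral field the d⁹ configuration is t₂g⁶e_g³ (only one arrangement possible), giving 1 unpaired electron.

1 unpaired electron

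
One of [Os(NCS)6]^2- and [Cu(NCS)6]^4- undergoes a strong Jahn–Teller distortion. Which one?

[Os(NCS)6]^2-: Summing ligand charges against the −2 overall charge gives an oxidation state of +4 for osmium. Os sits in group 8, so the d-electron count is 8 − 4 = 4. A 5d ion has a large Δₒ and is invariably low-spin. The d⁴ configuration leaves the e_g set evenly filled (or empty) — no strong Jahn–Teller driving force.
[Cu(NCS)6]^4-: Summing ligand charges against the −4 overall charge gives an oxidation state of +2 for copper. Cu sits in group 11, so the d-electron count is 11 − 2 = 9. The t₂g⁶e_g³ configuration has an unevenly filled e_g set; the Jahn–Teller theorem predicts a tetragonal distortion (typically axial elongation) to lift the degeneracy.

[Cu(NCS)6]^4-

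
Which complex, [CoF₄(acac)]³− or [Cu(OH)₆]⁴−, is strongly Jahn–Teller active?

[CoF₄(acac)]³−: Ligand charges: each fluoride is −1; each acetylacetonate is −1. With an overall charge of −3 the cobalt centre must be in the +2 oxidation state. Group 9 minus oxidation state 2 gives a d⁷ configuration. Acetylacetonate and fluoride are weak-field ligands for a first-row metal, so the complex is high-spin. The d⁷ configuration leaves the e_g set evenly filled (or empty) — no strong Jahn–Teller driving force.
[Cu(OH)₆]⁴−: Summing ligand charges against the −4 overall charge gives an oxidation state of +2 for copper. Copper is a group-11 element; Cu(II) is therefore d⁹. The t₂g⁶e_g³ configuration has an unevenly filled e_g set; the Jahn–Teller theorem predicts a tetragonal distortion (typically axial elongation) to lift the degeneracy.

[Cu(OH)₆]⁴−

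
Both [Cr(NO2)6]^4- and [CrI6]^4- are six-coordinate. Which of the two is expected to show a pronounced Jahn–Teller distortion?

[Cr(NO2)6]^4-: Each nitro (N-bound nitrite) is −1; balancing the −4 overall charge requires Cr(II). Cr sits in group 6, so the d-electron count is 6 − 2 = 4. Nitro (N-bound nitrite) is a strong-field ligand (high in the spectrochemical series) for a first-row metal, so the complex is low-spin. The d⁴ configuration leaves the e_g set evenly filled (or empty) — no strong Jahn–Teller driving force.
[CrI6]^4-: Ligand charges: each iodide is −1. With an overall charge of −4 the chromium centre must be in the +2 oxidation state. Chromium is a group-6 element; Cr(II) is therefore d⁴. Iodide is a weak-field ligand for a first-row metal, so the complex is high-spin. The t₂g³e_g¹ (high-spin) configuration has an unevenly filled e_g set; the Jahn–Teller theorem predicts a tetragonal distortion (typically axial elongation) to lift the degeneracy.

[CrI6]^4-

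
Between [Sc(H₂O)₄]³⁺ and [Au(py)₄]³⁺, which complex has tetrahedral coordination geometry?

[Sc(H₂O)₄]³⁺

For [Sc(H₂O)₄]³⁺: Water is neutral; balancing the +3 overall charge requires Sc(III). Sc sits in group 3, so the d-electron count is 3 − 3 = 0. A d⁰ ion has no crystal-field stabilisation preference between square planar and tetrahedral, so four ligands adopt the sterically favoured tetrahedral geometry. → tetrahedral.
For [Au(py)₄]³⁺: Pyridine is neutral; balancing the +3 overall charge requires Au(III). Au sits in group 11, so the d-electron count is 11 − 3 = 8. A 5d d⁸ ion has a large crystal-field splitting; square planar leaves the high-energy d_{x²−y²} orbital empty and maximises CFSE. → square planar.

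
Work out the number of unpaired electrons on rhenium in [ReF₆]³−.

2 unpaired electrons

Each fluoride is −1; balancing the −3 overall charge requires Re(III).
Group 7 minus oxidation state 3 gives a d⁴ configuration.
The spin state decides the count: a 5d ion has a large Δₒ and is invariably low-spin.
An octahedral low-spin d⁴ ion is t₂g⁴e_g⁰, giving 2 unpaired electrons.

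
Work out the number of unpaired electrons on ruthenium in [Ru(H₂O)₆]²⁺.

Ligand charges: water is neutral. With an overall charge of +2 the ruthenium centre must be in the +2 oxidation state.
Ruthenium is a group-8 element; Ru(II) is therefore d⁶.
The spin state decides the count: a 4d ion has a large Δₒ and is invariably low-spin.
An octahedral low-spin d⁶ ion is t₂g⁶e_g⁰, giving 0 unpaired electrons.

0 unpaired electrons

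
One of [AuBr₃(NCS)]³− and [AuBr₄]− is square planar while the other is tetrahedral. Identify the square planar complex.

For [AuBr₃(NCS)]³−: Each bromide is −1; each isothiocyanate is −1; balancing the −3 overall charge requires Au(I). Group 11 minus oxidation state 1 gives a d¹⁰ configuration. A d¹⁰ ion has no crystal-field stabilisation preference between square planar and tetrahedral, so four ligands adopt the sterically favoured tetrahedral geometry. → tetrahedral.
For [AuBr₄]−: Ligand charges: each bromide is −1. With an overall charge of −1 the gold centre must be in the +3 oxidation state. Au sits in group 11, so the d-electron count is 11 − 3 = 8. A 5d d⁸ ion has a large crystal-field splitting; square planar leaves the high-energy d_{x²−y²} orbital empty and maximises CFSE. → square planar.

[AuBr₄]−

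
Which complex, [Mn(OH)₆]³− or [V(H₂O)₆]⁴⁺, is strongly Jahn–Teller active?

[Mn(OH)₆]³−

[Mn(OH)₆]³−: Each hydroxide is −1; balancing the −3 overall charge requires Mn(III). Mn sits in group 7, so the d-electron count is 7 − 3 = 4. Hydroxide is a weak-field ligand for a first-row metal, so the complex is high-spin. The t₂g³e_g¹ (high-spin) configuration has an unevenly filled e_g set; the Jahn–Teller theorem predicts a tetragonal distortion (typically axial elongation) to lift the degeneracy.
[V(H₂O)₆]⁴⁺: Summing ligand charges against the +4 overall charge gives an oxidation state of +4 for vanadium. Vanadium is a group-5 element; V(IV) is therefore d¹. The d¹ configuration leaves the e_g set evenly filled (or empty) — no strong Jahn–Teller driving force.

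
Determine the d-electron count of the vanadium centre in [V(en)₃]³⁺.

Ligand charges: ethylenediamine is neutral. With an overall charge of +3 the vanadium centre must be in the +3 oxidation state.
Group 5 minus oxidation state 3 gives a d² configuration.

d2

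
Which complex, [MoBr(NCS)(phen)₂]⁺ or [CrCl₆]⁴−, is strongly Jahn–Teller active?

[CrCl₆]⁴−

[MoBr(NCS)(phen)₂]⁺: Each bromide is −1; each isothiocyanate is −1; 1,10-phenanthroline is neutral; balancing the +1 overall charge requires Mo(III). Mo sits in group 6, so the d-electron count is 6 − 3 = 3. The d³ configuration leaves the e_g set evenly filled (or empty) — no strong Jahn–Teller driving force.
[CrCl₆]⁴−: Ligand charges: each chloride is −1. With an overall charge of −4 the chromium centre must be in the +2 oxidation state. Chromium is a group-6 element; Cr(II) is therefore d⁴. Chloride is a weak-field ligand for a first-row metal, so the complex is high-spin. The t₂g³e_g¹ (high-spin) configuration has an unevenly filled e_g set; the Jahn–Teller theorem predicts a tetragonal distortion (typically axial elongation) to lift the degeneracy.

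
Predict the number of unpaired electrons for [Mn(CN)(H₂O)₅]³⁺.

Ligand charges: each cyanide is −1; water is neutral. With an overall charge of +3 the manganese centre must be in the +4 oxidation state.
Mn sits in group 7, so the d-electron count is 7 − 4 = 3.
In an octahedral field the d³ configuration is t₂g³e_g⁰ (only one arrangement possible), giving 3 unpaired electrons.

3 unpaired electrons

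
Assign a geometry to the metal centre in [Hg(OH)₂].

linear

Each hydroxide is −1; balancing the 0 overall charge requires Hg(II).
Hg sits in group 12, so the d-electron count is 12 − 2 = 10.
Coordination number: 2.
A d¹⁰ ion with only two ligands adopts a linear arrangement (sp hybridisation; no CFSE preference).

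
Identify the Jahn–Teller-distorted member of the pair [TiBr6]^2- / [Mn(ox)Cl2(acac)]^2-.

[TiBr6]^2-: Summing ligand charges against the −2 overall charge gives an oxidation state of +4 for titanium. Titanium is a group-4 element; Ti(IV) is therefore d⁰. The d⁰ configuration leaves the e_g set evenly filled (or empty) — no strong Jahn–Teller driving force.
[Mn(ox)Cl2(acac)]^2-: Ligand charges: each oxalate is −2; each chloride is −1; each acetylacetonate is −1. With an overall charge of −2 the manganese centre must be in the +3 oxidation state. Mn sits in group 7, so the d-electron count is 7 − 3 = 4. Acetylacetonate, chloride, and oxalate are weak-field ligands for a first-row metal, so the complex is high-spin. The t₂g³e_g¹ (high-spin) configuration has an unevenly filled e_g set; the Jahn–Teller theorem predicts a tetragonal distortion (typically axial elongation) to lift the degeneracy.

[Mn(ox)Cl2(acac)]^2-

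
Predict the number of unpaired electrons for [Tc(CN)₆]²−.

3 unpaired electrons

Summing ligand charges against the −2 overall charge gives an oxidation state of +4 for technetium.
Tc sits in group 7, so the d-electron count is 7 − 4 = 3.
In an octahedral field the d³ configuration is t₂g³e_g⁰ (only one arrangement possible), giving 3 unpaired electrons.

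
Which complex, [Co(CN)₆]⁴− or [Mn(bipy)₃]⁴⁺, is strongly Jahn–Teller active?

[Co(CN)₆]⁴−

[Co(CN)₆]⁴−: Summing ligand charges against the −4 overall charge gives an oxidation state of +2 for cobalt. Cobalt is a group-9 element; Co(II) is therefore d⁷. Cyanide is a strong-field ligand (high in the spectrochemical series) for a first-row metal, so the complex is low-spin. The t₂g⁶e_g¹ (low-spin) configuration has an unevenly filled e_g set; the Jahn–Teller theorem predicts a tetragonal distortion (typically axial elongation) to lift the degeneracy.
[Mn(bipy)₃]⁴⁺: Ligand charges: 2,2′-bipyridine is neutral. With an overall charge of +4 the manganese centre must be in the +4 oxidation state. Group 7 minus oxidation state 4 gives a d³ configuration. The d³ configuration leaves the e_g set evenly filled (or empty) — no strong Jahn–Teller driving force.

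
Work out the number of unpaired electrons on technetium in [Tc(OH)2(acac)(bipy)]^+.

3

Ligand charges: each hydroxide is −1; each acetylacetonate is −1; 2,2′-bipyridine is neutral. With an overall charge of +1 the technetium centre must be in the +4 oxidation state.
Tc sits in group 7, so the d-electron count is 7 − 4 = 3.
Counting donor atoms: 2×hydroxide (monodentate) → 2 donors; 1×acetylacetonate (bidentate) → 2 donors; 1×2,2′-bipyridine (bidentate) → 2 donors. Coordination number = 6.
In an octahedral field the d³ configuration is t₂g³e_g⁰ (only one arrangement possible), giving 3 unpaired electrons.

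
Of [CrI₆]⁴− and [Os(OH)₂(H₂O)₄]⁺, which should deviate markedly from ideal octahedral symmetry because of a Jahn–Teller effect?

[CrI₆]⁴−: Ligand charges: each iodide is −1. With an overall charge of −4 the chromium centre must be in the +2 oxidation state. Chromium is a group-6 element; Cr(II) is therefore d⁴. Iodide is a weak-field ligand for a first-row metal, so the complex is high-spin. The t₂g³e_g¹ (high-spin) configuration has an unevenly filled e_g set; the Jahn–Teller theorem predicts a tetragonal distortion (typically axial elongation) to lift the degeneracy.
[Os(OH)₂(H₂O)₄]⁺: Summing ligand charges against the +1 overall charge gives an oxidation state of +3 for osmium. Os sits in group 8, so the d-electron count is 8 − 3 = 5. A 5d ion has a large Δₒ and is invariably low-spin. The d⁵ configuration leaves the e_g set evenly filled (or empty) — no strong Jahn–Teller driving force.

[CrI₆]⁴−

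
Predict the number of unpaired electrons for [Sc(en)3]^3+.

Summing ligand charges against the +3 overall charge gives an oxidation state of +3 for scandium.
Scandium is a group-3 element; Sc(III) is therefore d⁰.
Counting donor atoms: 3×ethylenediamine (bidentate) → 6 donors. Coordination number = 6.
In an octahedral field the d⁰ configuration is t₂g⁰e_g⁰, giving 0 unpaired electrons.

0 unpaired electrons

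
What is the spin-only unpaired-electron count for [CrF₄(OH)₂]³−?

3

Ligand charges: each fluoride is −1; each hydroxide is −1. With an overall charge of −3 the chromium centre must be in the +3 oxidation state.
Group 6 minus oxidation state 3 gives a d³ configuration.
In an octahedral field the d³ configuration is t₂g³e_g⁰ (only one arrangement possible), giving 3 unpaired electrons.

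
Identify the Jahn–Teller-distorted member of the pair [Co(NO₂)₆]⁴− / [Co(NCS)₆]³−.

[Co(NO₂)₆]⁴−: Each nitro (N-bound nitrite) is −1; balancing the −4 overall charge requires Co(II). Cobalt is a group-9 element; Co(II) is therefore d⁷. Nitro (N-bound nitrite) is a strong-field ligand (high in the spectrochemical series) for a first-row metal, so the complex is low-spin. The t₂g⁶e_g¹ (low-spin) configuration has an unevenly filled e_g set; the Jahn–Teller theorem predicts a tetragonal distortion (typically axial elongation) to lift the degeneracy.
[Co(NCS)₆]³−: Ligand charges: each isothiocyanate is −1. With an overall charge of −3 the cobalt centre must be in the +3 oxidation state. Group 9 minus oxidation state 3 gives a d⁶ configuration. Co(III) has an exceptionally large octahedral splitting and is low-spin with essentially every ligand except fluoride. The d⁶ configuration leaves the e_g set evenly filled (or empty) — no strong Jahn–Teller driving force.

[Co(NO₂)₆]⁴−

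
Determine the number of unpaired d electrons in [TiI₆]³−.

1

Summing ligand charges against the −3 overall charge gives an oxidation state of +3 for titanium.
Group 4 minus oxidation state 3 gives a d¹ configuration.
In an octahedral field the d¹ configuration is t₂g¹e_g⁰ (only one arrangement possible), giving 1 unpaired electron.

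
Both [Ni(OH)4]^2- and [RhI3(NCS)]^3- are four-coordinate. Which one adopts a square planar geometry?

[RhI3(NCS)]^3-

For [Ni(OH)4]^2-: Each hydroxide is −1; balancing the −2 overall charge requires Ni(II). Nickel is a group-10 element; Ni(II) is therefore d⁸. Hydroxide is a weak-field ligand. With weak-field ligands the CFSE gain from square planar is small, so a 3d d⁸ ion takes the sterically preferred tetrahedral geometry. → tetrahedral.
For [RhI3(NCS)]^3-: Each iodide is −1; each isothiocyanate is −1; balancing the −3 overall charge requires Rh(I). Group 9 minus oxidation state 1 gives a d⁸ configuration. A 4d d⁸ ion has a large crystal-field splitting; square planar leaves the high-energy d_{x²−y²} orbital empty and maximises CFSE. → square planar.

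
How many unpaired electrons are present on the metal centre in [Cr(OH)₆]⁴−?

4 unpaired electrons

Summing ligand charges against the −4 overall charge gives an oxidation state of +2 for chromium.
Chromium is a group-6 element; Cr(II) is therefore d⁴.
The spin state decides the count: Hydroxide is a weak-field ligand for a first-row metal, so the complex is high-spin.
An octahedral high-spin d⁴ ion is t₂g³e_g¹, giving 4 unpaired electrons.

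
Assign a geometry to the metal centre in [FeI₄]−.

tetrahedral

Each iodide is −1; balancing the −1 overall charge requires Fe(III).
Iron is a group-8 element; Fe(III) is therefore d⁵.
With 4 monodentate ligands the coordination number is 4.
Iodide is a weak-field ligand.
A high-spin d⁵ ion has zero CFSE in either geometry, so four ligands adopt the sterically favoured tetrahedral geometry.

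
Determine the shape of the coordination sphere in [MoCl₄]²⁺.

Each chloride is −1; balancing the +2 overall charge requires Mo(VI).
Molybdenum is a group-6 element; Mo(VI) is therefore d⁰.
With 4 monodentate ligands the coordination number is 4.
A d⁰ ion has no crystal-field stabilisation preference between square planar and tetrahedral, so four ligands adopt the sterically favoured tetrahedral geometry.

tetrahedral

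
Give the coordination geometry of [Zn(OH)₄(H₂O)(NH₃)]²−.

Each hydroxide is −1; water is neutral; ammonia is neutral; balancing the −2 overall charge requires Zn(II).
Zn sits in group 12, so the d-electron count is 12 − 2 = 10.
Coordination number: 6.
Six donors around a single metal centre give an octahedral coordination sphere.

octahedral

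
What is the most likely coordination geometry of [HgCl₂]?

Ligand charges: each chloride is −1. With an overall charge of 0 the mercury centre must be in the +2 oxidation state.
Hg sits in group 12, so the d-electron count is 12 − 2 = 10.
Coordination number: 2.
A d¹⁰ ion with only two ligands adopts a linear arrangement (sp hybridisation; no CFSE preference).

linear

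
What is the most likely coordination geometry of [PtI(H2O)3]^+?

square planar

Each iodide is −1; water is neutral; balancing the +1 overall charge requires Pt(II).
Group 10 minus oxidation state 2 gives a d⁸ configuration.
With 4 monodentate ligands the coordination number is 4.
A 5d d⁸ ion has a large crystal-field splitting; square planar leaves the high-energy d_{x²−y²} orbital empty and maximises CFSE.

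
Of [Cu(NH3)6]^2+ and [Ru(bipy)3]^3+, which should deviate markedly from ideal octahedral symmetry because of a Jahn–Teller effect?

[Cu(NH3)6]^2+

[Cu(NH3)6]^2+: Ammonia is neutral; balancing the +2 overall charge requires Cu(II). Copper is a group-11 element; Cu(II) is therefore d⁹. The t₂g⁶e_g³ configuration has an unevenly filled e_g set; the Jahn–Teller theorem predicts a tetragonal distortion (typically axial elongation) to lift the degeneracy.
[Ru(bipy)3]^3+: Summing ligand charges against the +3 overall charge gives an oxidation state of +3 for ruthenium. Group 8 minus oxidation state 3 gives a d⁵ configuration. A 4d ion has a large Δₒ and is invariably low-spin. The d⁵ configuration leaves the e_g set evenly filled (or empty) — no strong Jahn–Teller driving force.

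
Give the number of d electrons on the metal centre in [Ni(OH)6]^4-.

Summing ligand charges against the −4 overall charge gives an oxidation state of +2 for nickel.
Group 10 minus oxidation state 2 gives a d⁸ configuration.

d⁸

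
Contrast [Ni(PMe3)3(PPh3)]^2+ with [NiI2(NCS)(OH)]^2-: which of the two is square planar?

For [Ni(PMe3)3(PPh3)]^2+: Summing ligand charges against the +2 overall charge gives an oxidation state of +2 for nickel. Ni sits in group 10, so the d-electron count is 10 − 2 = 8. Trimethylphosphine and triphenylphosphine are strong-field ligands (high in the spectrochemical series). A 3d d⁸ ion with strong-field ligands gains enough CFSE to favour square planar over tetrahedral. → square planar.
For [NiI2(NCS)(OH)]^2-: Ligand charges: each iodide is −1; each isothiocyanate is −1; each hydroxide is −1. With an overall charge of −2 the nickel centre must be in the +2 oxidation state. Nickel is a group-10 element; Ni(II) is therefore d⁸. Hydroxide, iodide, and isothiocyanate are weak-field ligands. With weak-field ligands the CFSE gain from square planar is small, so a 3d d⁸ ion takes the sterically preferred tetrahedral geometry. → tetrahedral.

[Ni(PMe3)3(PPh3)]^2+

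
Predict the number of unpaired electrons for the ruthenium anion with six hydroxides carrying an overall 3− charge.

1

Each hydroxide is −1; balancing the −3 overall charge requires Ru(III).
Ru sits in group 8, so the d-electron count is 8 − 3 = 5.
The spin state decides the count: a 4d ion has a large Δₒ and is invariably low-spin.
An octahedral low-spin d⁵ ion is t₂g⁵e_g⁰, giving 1 unpaired electron.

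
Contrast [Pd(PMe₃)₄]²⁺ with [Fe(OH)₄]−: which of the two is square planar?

[Pd(PMe₃)₄]²⁺

For [Pd(PMe₃)₄]²⁺: Summing ligand charges against the +2 overall charge gives an oxidation state of +2 for palladium. Group 10 minus oxidation state 2 gives a d⁸ configuration. A 4d d⁸ ion has a large crystal-field splitting; square planar leaves the high-energy d_{x²−y²} orbital empty and maximises CFSE. → square planar.
For [Fe(OH)₄]−: Ligand charges: each hydroxide is −1. With an overall charge of −1 the iron centre must be in the +3 oxidation state. Iron is a group-8 element; Fe(III) is therefore d⁵. A high-spin d⁵ ion has zero CFSE in either geometry, so four ligands adopt the sterically favoured tetrahedral geometry. → tetrahedral.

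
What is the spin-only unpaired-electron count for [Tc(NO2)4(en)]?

Each nitro (N-bound nitrite) is −1; ethylenediamine is neutral; balancing the 0 overall charge requires Tc(IV).
Group 7 minus oxidation state 4 gives a d³ configuration.
Counting donor atoms: 4×nitro (N-bound nitrite) (monodentate) → 4 donors; 1×ethylenediamine (bidentate) → 2 donors. Coordination number = 6.
In an octahedral field the d³ configuration is t₂g³e_g⁰ (only one arrangement possible), giving 3 unpaired electrons.

3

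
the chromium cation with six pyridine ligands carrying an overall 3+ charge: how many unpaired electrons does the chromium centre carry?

3

Summing ligand charges against the +3 overall charge gives an oxidation state of +3 for chromium.
Group 6 minus oxidation state 3 gives a d³ configuration.
In an octahedral field the d³ configuration is t₂g³e_g⁰ (only one arrangement possible), giving 3 unpaired electrons.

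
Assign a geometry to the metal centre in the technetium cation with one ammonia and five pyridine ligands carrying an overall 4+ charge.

Ligand charges: ammonia is neutral; pyridine is neutral. With an overall charge of +4 the technetium centre must be in the +4 oxidation state.
Group 7 minus oxidation state 4 gives a d³ configuration.
Coordination number: 6.
Six donors around a single metal centre give an octahedral coordination sphere.

octahedral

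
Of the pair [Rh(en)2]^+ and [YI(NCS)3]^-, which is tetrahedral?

[YI(NCS)3]^-

For [Rh(en)2]^+: Ethylenediamine is neutral; balancing the +1 overall charge requires Rh(I). Rhodium is a group-9 element; Rh(I) is therefore d⁸. A 4d d⁸ ion has a large crystal-field splitting; square planar leaves the high-energy d_{x²−y²} orbital empty and maximises CFSE. → square planar.
For [YI(NCS)3]^-: Each iodide is −1; each isothiocyanate is −1; balancing the −1 overall charge requires Y(III). Y sits in group 3, so the d-electron count is 3 − 3 = 0. A d⁰ ion has no crystal-field stabilisation preference between square planar and tetrahedral, so four ligands adopt the sterically favoured tetrahedral geometry. → tetrahedral.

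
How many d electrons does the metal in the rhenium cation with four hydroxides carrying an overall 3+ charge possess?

d0

Summing ligand charges against the +3 overall charge gives an oxidation state of +7 for rhenium.
Re sits in group 7, so the d-electron count is 7 − 7 = 0.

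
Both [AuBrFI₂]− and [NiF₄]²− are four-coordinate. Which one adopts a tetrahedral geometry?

For [AuBrFI₂]−: Each bromide is −1; each fluoride is −1; each iodide is −1; balancing the −1 overall charge requires Au(III). Group 11 minus oxidation state 3 gives a d⁸ configuration. A 5d d⁸ ion has a large crystal-field splitting; square planar leaves the high-energy d_{x²−y²} orbital empty and maximises CFSE. → square planar.
For [NiF₄]²−: Summing ligand charges against the −2 overall charge gives an oxidation state of +2 for nickel. Ni sits in group 10, so the d-electron count is 10 − 2 = 8. Fluoride is a weak-field ligand. With weak-field ligands the CFSE gain from square planar is small, so a 3d d⁸ ion takes the sterically preferred tetrahedral geometry. → tetrahedral.

[NiF₄]²−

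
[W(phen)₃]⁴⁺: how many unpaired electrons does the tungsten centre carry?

Summing ligand charges against the +4 overall charge gives an oxidation state of +4 for tungsten.
W sits in group 6, so the d-electron count is 6 − 4 = 2.
Counting donor atoms: 3×1,10-phenanthroline (bidentate) → 6 donors. Coordination number = 6.
In an octahedral field the d² configuration is t₂g²e_g⁰ (only one arrangement possible), giving 2 unpaired electrons.

2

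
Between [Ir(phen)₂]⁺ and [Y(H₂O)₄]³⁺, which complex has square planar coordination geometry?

For [Ir(phen)₂]⁺: Summing ligand charges against the +1 overall charge gives an oxidation state of +1 for iridium. Ir sits in group 9, so the d-electron count is 9 − 1 = 8. A 5d d⁸ ion has a large crystal-field splitting; square planar leaves the high-energy d_{x²−y²} orbital empty and maximises CFSE. → square planar.
For [Y(H₂O)₄]³⁺: Water is neutral; balancing the +3 overall charge requires Y(III). Y sits in group 3, so the d-electron count is 3 − 3 = 0. A d⁰ ion has no crystal-field stabilisation preference between square planar and tetrahedral, so four ligands adopt the sterically favoured tetrahedral geometry. → tetrahedral.

[Ir(phen)₂]⁺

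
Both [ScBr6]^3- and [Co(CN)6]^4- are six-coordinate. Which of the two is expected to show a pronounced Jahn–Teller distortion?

[ScBr6]^3-: Ligand charges: each bromide is −1. With an overall charge of −3 the scandium centre must be in the +3 oxidation state. Scandium is a group-3 element; Sc(III) is therefore d⁰. The d⁰ configuration leaves the e_g set evenly filled (or empty) — no strong Jahn–Teller driving force.
[Co(CN)6]^4-: Summing ligand charges against the −4 overall charge gives an oxidation state of +2 for cobalt. Co sits in group 9, so the d-electron count is 9 − 2 = 7. Cyanide is a strong-field ligand (high in the spectrochemical series) for a first-row metal, so the complex is low-spin. The t₂g⁶e_g¹ (low-spin) configuration has an unevenly filled e_g set; the Jahn–Teller theorem predicts a tetragonal distortion (typically axial elongation) to lift the degeneracy.

[Co(CN)6]^4-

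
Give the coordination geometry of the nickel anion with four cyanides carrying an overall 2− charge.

square planar

Each cyanide is −1; balancing the −2 overall charge requires Ni(II).
Ni sits in group 10, so the d-electron count is 10 − 2 = 8.
With 4 monodentate ligands the coordination number is 4.
Cyanide is a strong-field ligand (high in the spectrochemical series).
A 3d d⁸ ion with strong-field ligands gains enough CFSE to favour square planar over tetrahedral.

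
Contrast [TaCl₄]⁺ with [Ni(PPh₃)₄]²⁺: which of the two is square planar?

[Ni(PPh₃)₄]²⁺

For [TaCl₄]⁺: Each chloride is −1; balancing the +1 overall charge requires Ta(V). Group 5 minus oxidation state 5 gives a d⁰ configuration. A d⁰ ion has no crystal-field stabilisation preference between square planar and tetrahedral, so four ligands adopt the sterically favoured tetrahedral geometry. → tetrahedral.
For [Ni(PPh₃)₄]²⁺: Triphenylphosphine is neutral; balancing the +2 overall charge requires Ni(II). Group 10 minus oxidation state 2 gives a d⁸ configuration. Triphenylphosphine is a strong-field ligand (high in the spectrochemical series). A 3d d⁸ ion with strong-field ligands gains enough CFSE to favour square planar over tetrahedral. → square planar.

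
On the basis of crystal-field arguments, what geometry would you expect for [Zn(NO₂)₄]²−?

tetrahedral

Summing ligand charges against the −2 overall charge gives an oxidation state of +2 for zinc.
Group 12 minus oxidation state 2 gives a d¹⁰ configuration.
Coordination number: 4.
A d¹⁰ ion has no crystal-field stabilisation preference between square planar and tetrahedral, so four ligands adopt the sterically favoured tetrahedral geometry.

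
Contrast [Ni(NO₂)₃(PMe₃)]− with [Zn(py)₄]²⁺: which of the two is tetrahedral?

For [Ni(NO₂)₃(PMe₃)]−: Each nitro (N-bound nitrite) is −1; trimethylphosphine is neutral; balancing the −1 overall charge requires Ni(II). Nickel is a group-10 element; Ni(II) is therefore d⁸. Nitro (N-bound nitrite) and trimethylphosphine are strong-field ligands (high in the spectrochemical series). A 3d d⁸ ion with strong-field ligands gains enough CFSE to favour square planar over tetrahedral. → square planar.
For [Zn(py)₄]²⁺: Pyridine is neutral; balancing the +2 overall charge requires Zn(II). Group 12 minus oxidation state 2 gives a d¹⁰ configuration. A d¹⁰ ion has no crystal-field stabilisation preference between square planar and tetrahedral, so four ligands adopt the sterically favoured tetrahedral geometry. → tetrahedral.

[Zn(py)₄]²⁺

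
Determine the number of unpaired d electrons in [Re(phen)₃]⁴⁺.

1,10-phenanthroline is neutral; balancing the +4 overall charge requires Re(IV).
Group 7 minus oxidation state 4 gives a d³ configuration.
Counting donor atoms: 3×1,10-phenanthroline (bidentate) → 6 donors. Coordination number = 6.
In an octahedral field the d³ configuration is t₂g³e_g⁰ (only one arrangement possible), giving 3 unpaired electrons.

3 unpaired electrons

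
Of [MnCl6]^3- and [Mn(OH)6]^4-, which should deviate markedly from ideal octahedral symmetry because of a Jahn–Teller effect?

[MnCl6]^3-: Summing ligand charges against the −3 overall charge gives an oxidation state of +3 for manganese. Group 7 minus oxidation state 3 gives a d⁴ configuration. Chloride is a weak-field ligand for a first-row metal, so the complex is high-spin. The t₂g³e_g¹ (high-spin) configuration has an unevenly filled e_g set; the Jahn–Teller theorem predicts a tetragonal distortion (typically axial elongation) to lift the degeneracy.
[Mn(OH)6]^4-: Ligand charges: each hydroxide is −1. With an overall charge of −4 the manganese centre must be in the +2 oxidation state. Group 7 minus oxidation state 2 gives a d⁵ configuration. Hydroxide is a weak-field ligand for a first-row metal, so the complex is high-spin. The d⁵ configuration leaves the e_g set evenly filled (or empty) — no strong Jahn–Teller driving force.

[MnCl6]^3-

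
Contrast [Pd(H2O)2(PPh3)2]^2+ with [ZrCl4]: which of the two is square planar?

For [Pd(H2O)2(PPh3)2]^2+: Ligand charges: water is neutral; triphenylphosphine is neutral. With an overall charge of +2 the palladium centre must be in the +2 oxidation state. Group 10 minus oxidation state 2 gives a d⁸ configuration. A 4d d⁸ ion has a large crystal-field splitting; square planar leaves the high-energy d_{x²−y²} orbital empty and maximises CFSE. → square planar.
For [ZrCl4]: Summing ligand charges against the 0 overall charge gives an oxidation state of +4 for zirconium. Group 4 minus oxidation state 4 gives a d⁰ configuration. A d⁰ ion has no crystal-field stabilisation preference between square planar and tetrahedral, so four ligands adopt the sterically favoured tetrahedral geometry. → tetrahedral.

[Pd(H2O)2(PPh3)2]^2+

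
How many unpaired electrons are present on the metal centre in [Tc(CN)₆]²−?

Each cyanide is −1; balancing the −2 overall charge requires Tc(IV).
Technetium is a group-7 element; Tc(IV) is therefore d³.
In an octahedral field the d³ configuration is t₂g³e_g⁰ (only one arrangement possible), giving 3 unpaired electrons.

3 unpaired electrons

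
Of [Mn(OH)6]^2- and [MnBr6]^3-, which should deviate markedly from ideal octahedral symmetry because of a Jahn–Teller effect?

[MnBr6]^3-

[Mn(OH)6]^2-: Summing ligand charges against the −2 overall charge gives an oxidation state of +4 for manganese. Manganese is a group-7 element; Mn(IV) is therefore d³. The d³ configuration leaves the e_g set evenly filled (or empty) — no strong Jahn–Teller driving force.
[MnBr6]^3-: Each bromide is −1; balancing the −3 overall charge requires Mn(III). Mn sits in group 7, so the d-electron count is 7 − 3 = 4. Bromide is a weak-field ligand for a first-row metal, so the complex is high-spin. The t₂g³e_g¹ (high-spin) configuration has an unevenly filled e_g set; the Jahn–Teller theorem predicts a tetragonal distortion (typically axial elongation) to lift the degeneracy.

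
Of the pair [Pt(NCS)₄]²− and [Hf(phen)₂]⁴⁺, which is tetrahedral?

For [Pt(NCS)₄]²−: Ligand charges: each isothiocyanate is −1. With an overall charge of −2 the platinum centre must be in the +2 oxidation state. Pt sits in group 10, so the d-electron count is 10 − 2 = 8. A 5d d⁸ ion has a large crystal-field splitting; square planar leaves the high-energy d_{x²−y²} orbital empty and maximises CFSE. → square planar.
For [Hf(phen)₂]⁴⁺: Summing ligand charges against the +4 overall charge gives an oxidation state of +4 for hafnium. Hafnium is a group-4 element; Hf(IV) is therefore d⁰. A d⁰ ion has no crystal-field stabilisation preference between square planar and tetrahedral, so four ligands adopt the sterically favoured tetrahedral geometry. → tetrahedral.

[Hf(phen)₂]⁴⁺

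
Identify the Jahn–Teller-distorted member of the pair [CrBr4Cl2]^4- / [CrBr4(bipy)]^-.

[CrBr4Cl2]^4-

[CrBr4Cl2]^4-: Summing ligand charges against the −4 overall charge gives an oxidation state of +2 for chromium. Chromium is a group-6 element; Cr(II) is therefore d⁴. Bromide and chloride are weak-field ligands for a first-row metal, so the complex is high-spin. The t₂g³e_g¹ (high-spin) configuration has an unevenly filled e_g set; the Jahn–Teller theorem predicts a tetragonal distortion (typically axial elongation) to lift the degeneracy.
[CrBr4(bipy)]^-: Summing ligand charges against the −1 overall charge gives an oxidation state of +3 for chromium. Group 6 minus oxidation state 3 gives a d³ configuration. The d³ configuration leaves the e_g set evenly filled (or empty) — no strong Jahn–Teller driving force.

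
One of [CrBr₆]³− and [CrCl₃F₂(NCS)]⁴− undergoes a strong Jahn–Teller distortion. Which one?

[CrBr₆]³−: Ligand charges: each bromide is −1. With an overall charge of −3 the chromium centre must be in the +3 oxidation state. Group 6 minus oxidation state 3 gives a d³ configuration. The d³ configuration leaves the e_g set evenly filled (or empty) — no strong Jahn–Teller driving force.
[CrCl₃F₂(NCS)]⁴−: Summing ligand charges against the −4 overall charge gives an oxidation state of +2 for chromium. Group 6 minus oxidation state 2 gives a d⁴ configuration. Chloride, fluoride, and isothiocyanate are weak-field ligands for a first-row metal, so the complex is high-spin. The t₂g³e_g¹ (high-spin) configuration has an unevenly filled e_g set; the Jahn–Teller theorem predicts a tetragonal distortion (typically axial elongation) to lift the degeneracy.

[CrCl₃F₂(NCS)]⁴−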